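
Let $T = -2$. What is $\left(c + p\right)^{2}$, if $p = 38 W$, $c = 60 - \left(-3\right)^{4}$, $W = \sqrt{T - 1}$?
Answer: $\left(21 - 38 i \sqrt{3}\right)^{2} \approx -3891.0 - 2764.4 i$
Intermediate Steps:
$W = i \sqrt{3}$ ($W = \sqrt{-2 - 1} = \sqrt{-3} = i \sqrt{3} \approx 1.732 i$)
$c = -21$ ($c = 60 - 81 = -21$)
$p = 38 i \sqrt{3} \approx 65.818 i$
$\left(c + p\right)^{2} = \left(-21 + 38 i \sqrt{3}\right)^{2}$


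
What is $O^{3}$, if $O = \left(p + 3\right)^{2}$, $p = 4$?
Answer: $117649$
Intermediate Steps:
$O = 49$ ($O = \left(4 + 3\right)^{2} = 7^{2} = 49$)
$O^{3} = 49^{3} = 117649$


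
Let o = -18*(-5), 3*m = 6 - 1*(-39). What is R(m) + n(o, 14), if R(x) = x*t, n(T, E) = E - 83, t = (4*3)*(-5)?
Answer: -969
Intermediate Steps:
m = 15 (m = (6 - 1*(-39))/3 = (6 + 39)/3 = (⅓)*45 = 15)
o = 90
t = -60 (t = 12*(-5) = -60)
n(T, E) = -83 + E
R(x) = -60*x (R(x) = x*(-60) = -60*x)
R(m) + n(o, 14) = -60*15 + (-83 + 14) = -900 - 69 = -969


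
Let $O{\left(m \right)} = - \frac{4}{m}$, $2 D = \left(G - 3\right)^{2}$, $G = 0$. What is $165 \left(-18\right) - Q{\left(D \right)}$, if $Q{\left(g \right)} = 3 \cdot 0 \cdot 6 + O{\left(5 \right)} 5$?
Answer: $-2966$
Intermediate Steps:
$D = \frac{9}{2}$ ($D = \frac{\left(0 - 3\right)^{2}}{2} = \frac{\left(-3\right)^{2}}{2} = \frac{1}{2} \cdot 9 = \frac{9}{2} \approx 4.5$)
$Q{\left(g \right)} = -4$ ($Q{\left(g \right)} = 3 \cdot 0 \cdot 6 + - \frac{4}{5} \cdot 5 = 0 \cdot 6 + \left(-4\right) \frac{1}{5} \cdot 5 = 0 - 4 = -4$)
$165 \left(-18\right) - Q{\left(D \right)} = 165 \left(-18\right) - -4 = -2970 + 4 = -2966$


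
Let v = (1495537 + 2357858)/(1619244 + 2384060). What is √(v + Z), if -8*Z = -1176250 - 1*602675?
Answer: √222734088871705230/1000826 ≈ 471.56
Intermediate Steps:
Z = 1778925/8 (Z = -(-1176250 - 1*602675)/8 = -(-1176250 - 602675)/8 = -⅛*(-1778925) = 1778925/8 ≈ 2.2237e+5)
v = 3853395/4003304 ≈ 0.96255
√(v + Z) = √(3853395/4003304 + 1778925/8) = √(222550262355/1000826) = √222734088871705230/1000826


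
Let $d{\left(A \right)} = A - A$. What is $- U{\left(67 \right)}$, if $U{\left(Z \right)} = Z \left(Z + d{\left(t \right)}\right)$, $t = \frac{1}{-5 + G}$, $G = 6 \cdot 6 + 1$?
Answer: $-4489$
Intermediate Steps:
$G = 37$ ($G = 36 + 1 = 37$)
$t = \frac{1}{32}$ ($t = \frac{1}{-5 + 37} = \frac{1}{32} \approx 0.03125$)
$d{\left(A \right)} = 0$
$U{\left(Z \right)} = Z^{2}$ ($U{\left(Z \right)} = Z \left(Z + 0\right) = Z Z = Z^{2}$)
$- U{\left(67 \right)} = - 67^{2} = \left(-1\right) 4489 = -4489$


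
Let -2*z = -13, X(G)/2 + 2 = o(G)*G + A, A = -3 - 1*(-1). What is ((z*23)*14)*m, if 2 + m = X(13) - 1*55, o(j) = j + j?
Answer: 1278823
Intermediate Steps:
A = -2 (A = -3 + 1 = -2)
o(j) = 2*j
X(G) = -8 + 4*G² (X(G) = -4 + 2*((2*G)*G - 2) = -4 + 2*(2*G² - 2) = -4 + 2*(-2 + 2*G²) = -4 + (-4 + 4*G²) = -8 + 4*G²)
z = 13/2 (z = -½*(-13) = 13/2 ≈ 6.5000)
m = 611 (m = -2 + ((-8 + 4*13²) - 1*55) = -2 + ((-8 + 4*169) - 55) = -2 + ((-8 + 676) - 55) = -2 + (668 - 55) = -2 + 613 = 611)
((z*23)*14)*m = (((13/2)*23)*14)*611 = ((299/2)*14)*611 = 2093*611 = 1278823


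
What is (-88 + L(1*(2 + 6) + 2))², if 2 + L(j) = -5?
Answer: 9025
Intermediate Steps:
L(j) = -7 (L(j) = -2 - 5 = -7)
(-88 + L(1*(2 + 6) + 2))² = (-88 - 7)² = (-95)² = 9025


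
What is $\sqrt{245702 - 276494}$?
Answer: $2 i \sqrt{7698} \approx 175.48 i$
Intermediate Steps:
$\sqrt{245702 - 276494} = \sqrt{-30792} = 2 i \sqrt{7698}$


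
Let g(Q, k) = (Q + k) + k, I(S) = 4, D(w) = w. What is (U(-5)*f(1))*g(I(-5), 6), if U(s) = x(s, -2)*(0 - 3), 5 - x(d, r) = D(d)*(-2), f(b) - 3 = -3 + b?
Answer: 240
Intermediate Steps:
f(b) = b (f(b) = 3 + (-3 + b) = b)
x(d, r) = 5 + 2*d (x(d, r) = 5 - d*(-2) = 5 - (-2)*d = 5 + 2*d)
g(Q, k) = Q + 2*k
U(s) = -15 - 6*s (U(s) = (5 + 2*s)*(0 - 3) = (5 + 2*s)*(-3) = -15 - 6*s)
(U(-5)*f(1))*g(I(-5), 6) = ((-15 - 6*(-5))*1)*(4 + 2*6) = ((-15 + 30)*1)*(4 + 12) = (15*1)*16 = 15*16 = 240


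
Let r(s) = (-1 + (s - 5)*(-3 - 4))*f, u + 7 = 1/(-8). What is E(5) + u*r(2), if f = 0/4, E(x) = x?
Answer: 5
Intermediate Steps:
f = 0 (f = 0*(¼) = 0)
u = -57/8 (u = -7 + 1/(-8) = -7 - ⅛ = -57/8 ≈ -7.1250)
r(s) = 0 (r(s) = (-1 + (s - 5)*(-3 - 4))*0 = (-1 + (-5 + s)*(-7))*0 = (-1 + (35 - 7*s))*0 = (34 - 7*s)*0 = 0)
E(5) + u*r(2) = 5 - 57/8*0 = 5 + 0 = 5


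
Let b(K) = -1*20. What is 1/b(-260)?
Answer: -1/20 ≈ -0.050000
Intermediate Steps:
b(K) = -20
1/b(-260) = 1/(-20) = -1/20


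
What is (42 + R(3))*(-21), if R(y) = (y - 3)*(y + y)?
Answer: -882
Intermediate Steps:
R(y) = 2*y*(-3 + y) (R(y) = (-3 + y)*(2*y) = 2*y*(-3 + y))
(42 + R(3))*(-21) = (42 + 2*3*(-3 + 3))*(-21) = (42 + 2*3*0)*(-21) = (42 + 0)*(-21) = 42*(-21) = -882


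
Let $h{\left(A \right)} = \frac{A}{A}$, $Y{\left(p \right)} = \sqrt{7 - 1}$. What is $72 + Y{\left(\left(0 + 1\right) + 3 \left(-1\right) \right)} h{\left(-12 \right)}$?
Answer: $72 + \sqrt{6} \approx 74.449$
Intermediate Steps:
$Y{\left(p \right)} = \sqrt{6}$
$h{\left(A \right)} = 1$
$72 + Y{\left(\left(0 + 1\right) + 3 \left(-1\right) \right)} h{\left(-12 \right)} = 72 + \sqrt{6} \cdot 1 = 72 + \sqrt{6}$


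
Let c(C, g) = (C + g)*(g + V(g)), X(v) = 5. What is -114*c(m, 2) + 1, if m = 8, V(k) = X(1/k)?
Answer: -7979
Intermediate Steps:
V(k) = 5
c(C, g) = (5 + g)*(C + g) (c(C, g) = (C + g)*(g + 5) = (C + g)*(5 + g) = (5 + g)*(C + g))
-114*c(m, 2) + 1 = -114*(2² + 5*8 + 5*2 + 8*2) + 1 = -114*(4 + 40 + 10 + 16) + 1 = -114*70 + 1 = -7980 + 1 = -7979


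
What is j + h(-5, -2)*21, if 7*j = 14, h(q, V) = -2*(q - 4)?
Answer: 380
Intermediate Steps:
h(q, V) = 8 - 2*q (h(q, V) = -2*(-4 + q) = 8 - 2*q)
j = 2 (j = (⅐)*14 = 2)
j + h(-5, -2)*21 = 2 + (8 - 2*(-5))*21 = 2 + (8 + 10)*21 = 2 + 18*21 = 2 + 378 = 380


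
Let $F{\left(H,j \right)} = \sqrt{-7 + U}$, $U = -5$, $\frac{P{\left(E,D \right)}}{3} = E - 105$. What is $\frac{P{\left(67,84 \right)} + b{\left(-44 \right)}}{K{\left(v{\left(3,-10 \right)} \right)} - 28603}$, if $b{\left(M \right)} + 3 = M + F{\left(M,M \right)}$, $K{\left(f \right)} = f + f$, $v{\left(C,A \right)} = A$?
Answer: $\frac{23}{4089} - \frac{2 i \sqrt{3}}{28623} \approx 0.0056248 - 0.00012103 i$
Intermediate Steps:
$P{\left(E,D \right)} = -315 + 3 E$ ($P{\left(E,D \right)} = 3 \left(E - 105\right) = 3 \left(-105 + E\right) = -315 + 3 E$)
$F{\left(H,j \right)} = 2 i \sqrt{3}$ ($F{\left(H,j \right)} = \sqrt{-7 - 5} = \sqrt{-12} = 2 i \sqrt{3}$)
$K{\left(f \right)} = 2 f$
$b{\left(M \right)} = -3 + M + 2 i \sqrt{3}$ ($b{\left(M \right)} = -3 + \left(M + 2 i \sqrt{3}\right) = -3 + M + 2 i \sqrt{3}$)
$\frac{P{\left(67,84 \right)} + b{\left(-44 \right)}}{K{\left(v{\left(3,-10 \right)} \right)} - 28603} = \frac{\left(-315 + 3 \cdot 67\right) - \left(47 - 2 i \sqrt{3}\right)}{2 \left(-10\right) - 28603} = \frac{\left(-315 + 201\right) - \left(47 - 2 i \sqrt{3}\right)}{-20 - 28603} = \frac{-114 - \left(47 - 2 i \sqrt{3}\right)}{-28623} = \left(-161 + 2 i \sqrt{3}\right) \left(- \frac{1}{28623}\right) = \frac{23}{4089} - \frac{2 i \sqrt{3}}{28623}$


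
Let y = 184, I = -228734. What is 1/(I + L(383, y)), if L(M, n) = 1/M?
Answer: -383/87605121 ≈ -4.3719e-6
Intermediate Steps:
1/(I + L(383, y)) = 1/(-228734 + 1/383) = 1/(-87605121/383) = -383/87605121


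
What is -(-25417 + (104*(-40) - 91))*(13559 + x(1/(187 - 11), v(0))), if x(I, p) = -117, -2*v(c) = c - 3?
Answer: 398797256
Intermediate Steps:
v(c) = 3/2 - c/2 (v(c) = -(c - 3)/2 = -(-3 + c)/2 = 3/2 - c/2)
-(-25417 + (104*(-40) - 91))*(13559 + x(1/(187 - 11), v(0))) = -(-25417 + (104*(-40) - 91))*(13559 - 117) = -(-25417 + (-4160 - 91))*13442 = -(-25417 - 4251)*13442 = -(-29668)*13442 = -1*(-398797256) = 398797256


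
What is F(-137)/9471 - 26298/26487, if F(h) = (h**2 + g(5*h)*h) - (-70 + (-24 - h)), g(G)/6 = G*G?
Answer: -126121816166/3097017 ≈ -40724.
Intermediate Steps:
g(G) = 6*G**2 (g(G) = 6*(G*G) = 6*G**2)
F(h) = 94 + h + h**2 + 150*h**3 (F(h) = (h**2 + (6*(5*h)**2)*h) - (-70 + (-24 - h)) = (h**2 + (6*(25*h**2))*h) - (-94 - h) = (h**2 + (150*h**2)*h) + (94 + h) = (h**2 + 150*h**3) + (94 + h) = 94 + h + h**2 + 150*h**3)
F(-137)/9471 - 26298/26487 = (94 - 137 + (-137)**2 + 150*(-137)**3)/9471 - 26298/26487 = (94 - 137 + 18769 + 150*(-2571353))*(1/9471) - 26298*1/26487 = (94 - 137 + 18769 - 385702950)*(1/9471) - 974/981 = -385684224*1/9471 - 974/981 = -128561408/3157 - 974/981 = -126121816166/3097017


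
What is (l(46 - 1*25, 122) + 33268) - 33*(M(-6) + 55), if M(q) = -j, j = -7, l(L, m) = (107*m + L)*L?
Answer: 305797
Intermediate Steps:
l(L, m) = L*(L + 107*m) (l(L, m) = (L + 107*m)*L = L*(L + 107*m))
M(q) = 7 (M(q) = -1*(-7) = 7)
(l(46 - 1*25, 122) + 33268) - 33*(M(-6) + 55) = ((46 - 1*25)*((46 - 1*25) + 107*122) + 33268) - 33*(7 + 55) = ((46 - 25)*((46 - 25) + 13054) + 33268) - 33*62 = (21*(21 + 13054) + 33268) - 2046 = (21*13075 + 33268) - 2046 = (274575 + 33268) - 2046 = 307843 - 2046 = 305797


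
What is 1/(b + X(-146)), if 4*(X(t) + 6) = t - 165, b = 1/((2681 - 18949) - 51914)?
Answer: -136364/11420487 ≈ -0.011940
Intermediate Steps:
b = -1/68182 (b = 1/(-16268 - 51914) = 1/(-68182) = -1/68182 ≈ -1.4667e-5)
X(t) = -189/4 + t/4 (X(t) = -6 + (t - 165)/4 = -6 + (-165 + t)/4 = -6 + (-165/4 + t/4) = -189/4 + t/4)
1/(b + X(-146)) = 1/(-1/68182 + (-189/4 + (¼)*(-146))) = 1/(-1/68182 + (-189/4 - 73/2)) = 1/(-1/68182 - 335/4) = 1/(-11420487/136364) = -136364/11420487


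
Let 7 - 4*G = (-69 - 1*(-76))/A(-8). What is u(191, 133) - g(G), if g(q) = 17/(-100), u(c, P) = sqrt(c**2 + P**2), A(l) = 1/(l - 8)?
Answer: 17/100 + sqrt(54170) ≈ 232.91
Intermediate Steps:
A(l) = 1/(-8 + l)
G = 119/4 (G = 7/4 - (-69 - 1*(-76))/(4*(1/(-8 - 8))) = 7/4 - (-69 + 76)/(4*(1/(-16))) = 7/4 - 7/(4*(-1/16)) = 7/4 - 7*(-16)/4 = 7/4 - 1/4*(-112) = 7/4 + 28 = 119/4 ≈ 29.750)
u(c, P) = sqrt(P**2 + c**2)
g(q) = -17/100 (g(q) = 17*(-1/100) = -17/100)
u(191, 133) - g(G) = sqrt(133**2 + 191**2) - 1*(-17/100) = sqrt(17689 + 36481) + 17/100 = sqrt(54170) + 17/100 = 17/100 + sqrt(54170)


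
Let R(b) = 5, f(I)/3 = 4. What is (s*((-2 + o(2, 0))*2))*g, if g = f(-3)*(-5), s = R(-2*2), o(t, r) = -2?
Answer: 2400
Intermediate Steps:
f(I) = 12 (f(I) = 3*4 = 12)
s = 5
g = -60 (g = 12*(-5) = -60)
(s*((-2 + o(2, 0))*2))*g = (5*((-2 - 2)*2))*(-60) = (5*(-4*2))*(-60) = (5*(-8))*(-60) = -40*(-60) = 2400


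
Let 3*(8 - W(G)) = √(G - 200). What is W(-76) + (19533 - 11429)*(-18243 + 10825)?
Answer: -60115464 - 2*I*√69/3 ≈ -6.0115e+7 - 5.5378*I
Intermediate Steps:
W(G) = 8 - √(-200 + G)/3 (W(G) = 8 - √(G - 200)/3 = 8 - √(-200 + G)/3)
W(-76) + (19533 - 11429)*(-18243 + 10825) = (8 - √(-200 - 76)/3) + (19533 - 11429)*(-18243 + 10825) = (8 - 2*I*√69/3) + 8104*(-7418) = (8 - 2*I*√69/3) - 60115472 = -60115464 - 2*I*√69/3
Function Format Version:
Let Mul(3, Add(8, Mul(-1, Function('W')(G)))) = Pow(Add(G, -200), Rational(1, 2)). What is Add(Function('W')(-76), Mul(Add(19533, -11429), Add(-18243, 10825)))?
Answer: Add(-60115464, Mul(Rational(-2, 3), I, Pow(69, Rational(1, 2)))) ≈ Add(-6.0115e+7, Mul(-5.5378, I))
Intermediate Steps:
Function('W')(G) = Add(8, Mul(Rational(-1, 3), Pow(Add(-200, G), Rational(1, 2)))) (Function('W')(G) = Add(8, Mul(Rational(-1, 3), Pow(Add(G, -200), Rational(1, 2)))) = Add(8, Mul(Rational(-1, 3), Pow(Add(-200, G), Rational(1, 2)))))
Add(Function('W')(-76), Mul(Add(19533, -11429), Add(-18243, 10825))) = Add(Add(8, Mul(Rational(-1, 3), Pow(Add(-200, -76), Rational(1, 2)))), Mul(Add(19533, -11429), Add(-18243, 10825))) = Add(Add(8, Mul(Rational(-1, 3), Pow(-276, Rational(1, 2)))), Mul(8104, -7418)) = Add(Add(8, Mul(Rational(-1, 3), Mul(2, I, Pow(69, Rational(1, 2))))), -60115472) = Add(Add(8, Mul(Rational(-2, 3), I, Pow(69, Rational(1, 2)))), -60115472) = Add(-60115464, Mul(Rational(-2, 3), I, Pow(69, Rational(1, 2))))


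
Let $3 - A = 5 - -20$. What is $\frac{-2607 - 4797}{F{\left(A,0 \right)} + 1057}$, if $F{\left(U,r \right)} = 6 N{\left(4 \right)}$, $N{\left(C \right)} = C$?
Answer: $- \frac{7404}{1081} \approx -6.8492$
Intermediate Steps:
$A = -22$ ($A = 3 - \left(5 - -20\right) = 3 - \left(5 + 20\right) = 3 - 25 = -22$)
$F{\left(U,r \right)} = 24$ ($F{\left(U,r \right)} = 6 \cdot 4 = 24$)
$\frac{-2607 - 4797}{F{\left(A,0 \right)} + 1057} = \frac{-2607 - 4797}{24 + 1057} = - \frac{7404}{1081}$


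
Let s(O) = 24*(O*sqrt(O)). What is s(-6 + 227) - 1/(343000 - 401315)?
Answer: 1/58315 + 5304*sqrt(221) ≈ 78850.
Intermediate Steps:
s(O) = 24*O**(3/2)
s(-6 + 227) - 1/(343000 - 401315) = 24*(-6 + 227)**(3/2) - 1/(343000 - 401315) = 24*221**(3/2) - 1/(-58315) = 24*(221*sqrt(221)) - 1*(-1/58315) = 5304*sqrt(221) + 1/58315 = 1/58315 + 5304*sqrt(221)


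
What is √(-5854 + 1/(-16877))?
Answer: 3*I*√185268128227/16877 ≈ 76.511*I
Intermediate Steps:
√(-5854 + 1/(-16877)) = √(-5854 - 1/16877) = √(-98797959/16877) = 3*I*√185268128227/16877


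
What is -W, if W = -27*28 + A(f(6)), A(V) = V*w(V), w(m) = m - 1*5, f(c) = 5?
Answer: 756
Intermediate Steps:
w(m) = -5 + m (w(m) = m - 5 = -5 + m)
A(V) = V*(-5 + V)
W = -756 (W = -27*28 + 5*(-5 + 5) = -756 + 5*0 = -756 + 0 = -756)
-W = -1*(-756) = 756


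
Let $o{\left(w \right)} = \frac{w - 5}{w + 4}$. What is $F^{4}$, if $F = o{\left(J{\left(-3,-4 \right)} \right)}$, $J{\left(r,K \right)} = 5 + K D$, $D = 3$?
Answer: $256$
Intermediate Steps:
$J{\left(r,K \right)} = 5 + 3 K$ ($J{\left(r,K \right)} = 5 + K 3 = 5 + 3 K$)
$o{\left(w \right)} = \frac{-5 + w}{4 + w}$
$F = 4$ ($F = \frac{-5 + \left(5 + 3 \left(-4\right)\right)}{4 + \left(5 + 3 \left(-4\right)\right)} = \frac{-5 + \left(5 - 12\right)}{4 + \left(5 - 12\right)} = \frac{-5 - 7}{4 - 7} = \frac{1}{-3} \left(-12\right) = \left(- \frac{1}{3}\right) \left(-12\right) = 4$)
$F^{4} = 4^{4} = 256$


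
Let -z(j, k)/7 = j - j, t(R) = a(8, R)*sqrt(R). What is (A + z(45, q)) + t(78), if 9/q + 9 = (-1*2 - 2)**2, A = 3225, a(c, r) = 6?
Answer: 3225 + 6*sqrt(78) ≈ 3278.0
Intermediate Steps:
t(R) = 6*sqrt(R)
q = 9/7 (q = 9/(-9 + (-1*2 - 2)**2) = 9/(-9 + (-2 - 2)**2) = 9/(-9 + (-4)**2) = 9/(-9 + 16) = 9/7 ≈ 1.2857)
z(j, k) = 0 (z(j, k) = -7*(j - j) = -7*0 = 0)
(A + z(45, q)) + t(78) = (3225 + 0) + 6*sqrt(78) = 3225 + 6*sqrt(78)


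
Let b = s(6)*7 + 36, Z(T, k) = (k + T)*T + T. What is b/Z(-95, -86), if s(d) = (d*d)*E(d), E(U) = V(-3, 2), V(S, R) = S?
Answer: -4/95 ≈ -0.042105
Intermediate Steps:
E(U) = -3
Z(T, k) = T + T*(T + k) (Z(T, k) = (T + k)*T + T = T*(T + k) + T = T + T*(T + k))
s(d) = -3*d² (s(d) = (d*d)*(-3) = d²*(-3) = -3*d²)
b = -720 (b = -3*6²*7 + 36 = -3*36*7 + 36 = -108*7 + 36 = -756 + 36 = -720)
b/Z(-95, -86) = -720*(-1/(95*(1 - 95 - 86))) = -720/((-95*(-180))) = -720/17100 = -720*1/17100 = -4/95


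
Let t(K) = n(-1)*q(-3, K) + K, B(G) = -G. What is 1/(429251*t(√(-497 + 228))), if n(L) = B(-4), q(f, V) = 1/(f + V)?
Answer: (-√269 - 3*I)/(429251*(-265*I + 3*√269)) ≈ -3.8482e-10 - 1.4411e-7*I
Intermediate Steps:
q(f, V) = 1/(V + f)
n(L) = 4 (n(L) = -1*(-4) = 4)
t(K) = K + 4/(-3 + K) (t(K) = 4/(K - 3) + K = 4/(-3 + K) + K = K + 4/(-3 + K))
1/(429251*t(√(-497 + 228))) = 1/(429251*(((4 + √(-497 + 228)*(-3 + √(-497 + 228)))/(-3 + √(-497 + 228))))) = 1/(429251*(((4 + √(-269)*(-3 + √(-269)))/(-3 + √(-269))))) = 1/(429251*(((4 + (I*√269)*(-3 + I*√269))/(-3 + I*√269)))) = 1/(429251*(((4 + I*√269*(-3 + I*√269))/(-3 + I*√269)))) = ((-3 + I*√269)/(4 + I*√269*(-3 + I*√269)))/429251 = (-3 + I*√269)/(429251*(4 + I*√269*(-3 + I*√269)))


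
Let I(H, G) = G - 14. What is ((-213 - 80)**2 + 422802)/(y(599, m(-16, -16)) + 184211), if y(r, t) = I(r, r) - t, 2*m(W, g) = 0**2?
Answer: 508651/184796 ≈ 2.7525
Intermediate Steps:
I(H, G) = -14 + G
m(W, g) = 0 (m(W, g) = (1/2)*0**2 = (1/2)*0 = 0)
y(r, t) = -14 + r - t (y(r, t) = (-14 + r) - t = -14 + r - t)
((-213 - 80)**2 + 422802)/(y(599, m(-16, -16)) + 184211) = ((-213 - 80)**2 + 422802)/((-14 + 599 - 1*0) + 184211) = ((-293)**2 + 422802)/((-14 + 599 + 0) + 184211) = (85849 + 422802)/(585 + 184211) = 508651/184796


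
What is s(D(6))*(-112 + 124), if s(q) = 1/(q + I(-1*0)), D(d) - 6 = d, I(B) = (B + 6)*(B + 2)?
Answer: 1/2 ≈ 0.50000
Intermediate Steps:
I(B) = (2 + B)*(6 + B) (I(B) = (6 + B)*(2 + B) = (2 + B)*(6 + B))
D(d) = 6 + d
s(q) = 1/(12 + q) (s(q) = 1/(q + (12 + (-1*0)**2 + 8*(-1*0))) = 1/(q + (12 + 0**2 + 8*0)) = 1/(q + (12 + 0 + 0)) = 1/(q + 12) = 1/(12 + q))
s(D(6))*(-112 + 124) = (-112 + 124)/(12 + (6 + 6)) = 12/(12 + 12) = 12/24 = (1/24)*12 = 1/2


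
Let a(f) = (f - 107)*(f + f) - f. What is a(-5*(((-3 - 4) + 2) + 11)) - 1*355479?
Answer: -347229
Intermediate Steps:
a(f) = -f + 2*f*(-107 + f) (a(f) = (-107 + f)*(2*f) - f = 2*f*(-107 + f) - f = -f + 2*f*(-107 + f))
a(-5*(((-3 - 4) + 2) + 11)) - 1*355479 = (-5*(((-3 - 4) + 2) + 11))*(-215 + 2*(-5*(((-3 - 4) + 2) + 11))) - 1*355479 = (-5*((-7 + 2) + 11))*(-215 + 2*(-5*((-7 + 2) + 11))) - 355479 = (-5*(-5 + 11))*(-215 + 2*(-5*(-5 + 11))) - 355479 = (-5*6)*(-215 + 2*(-5*6)) - 355479 = -30*(-215 + 2*(-30)) - 355479 = -30*(-215 - 60) - 355479 = -30*(-275) - 355479 = 8250 - 355479 = -347229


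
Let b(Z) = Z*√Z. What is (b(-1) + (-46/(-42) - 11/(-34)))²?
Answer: 516373/509796 - 1013*I/357 ≈ 1.0129 - 2.8375*I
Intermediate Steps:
b(Z) = Z^(3/2)
(b(-1) + (-46/(-42) - 11/(-34)))² = ((-1)^(3/2) + (-46/(-42) - 11/(-34)))² = (-I + (-46*(-1/42) - 11*(-1/34)))² = (-I + (23/21 + 11/34))² = (-I + 1013/714)² = (1013/714 - I)²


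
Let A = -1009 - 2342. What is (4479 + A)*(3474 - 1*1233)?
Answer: 2527848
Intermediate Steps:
A = -3351
(4479 + A)*(3474 - 1*1233) = (4479 - 3351)*(3474 - 1*1233) = 1128*(3474 - 1233) = 1128*2241 = 2527848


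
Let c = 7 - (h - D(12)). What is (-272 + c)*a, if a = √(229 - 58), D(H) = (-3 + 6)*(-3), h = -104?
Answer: -510*√19 ≈ -2223.0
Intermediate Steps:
D(H) = -9 (D(H) = 3*(-3) = -9)
c = 102 (c = 7 - (-104 - 1*(-9)) = 7 - (-104 + 9) = 7 - 1*(-95) = 7 + 95 = 102)
a = 3*√19 (a = √171 = 3*√19 ≈ 13.077)
(-272 + c)*a = (-272 + 102)*(3*√19) = -510*√19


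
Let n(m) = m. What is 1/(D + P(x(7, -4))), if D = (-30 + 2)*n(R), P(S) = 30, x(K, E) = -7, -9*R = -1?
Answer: 9/242 ≈ 0.037190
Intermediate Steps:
R = 1/9 (R = -1/9*(-1) = 1/9 ≈ 0.11111)
D = -28/9 (D = (-30 + 2)*(1/9) = -28*1/9 = -28/9 ≈ -3.1111)
1/(D + P(x(7, -4))) = 1/(-28/9 + 30) = 1/(242/9) = 9/242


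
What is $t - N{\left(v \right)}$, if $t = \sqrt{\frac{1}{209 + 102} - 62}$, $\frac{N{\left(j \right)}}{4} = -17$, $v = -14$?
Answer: $68 + \frac{i \sqrt{5996391}}{311} \approx 68.0 + 7.8738 i$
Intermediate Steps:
$N{\left(j \right)} = -68$ ($N{\left(j \right)} = 4 \left(-17\right) = -68$)
$t = \frac{i \sqrt{5996391}}{311}$ ($t = \sqrt{\frac{1}{311} - 62} = \sqrt{- \frac{19281}{311}} = \frac{i \sqrt{5996391}}{311} \approx 7.8738 i$)
$t - N{\left(v \right)} = \frac{i \sqrt{5996391}}{311} - -68 = \frac{i \sqrt{5996391}}{311} + 68 = 68 + \frac{i \sqrt{5996391}}{311}$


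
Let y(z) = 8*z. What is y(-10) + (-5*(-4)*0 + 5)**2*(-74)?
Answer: -1930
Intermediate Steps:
y(-10) + (-5*(-4)*0 + 5)**2*(-74) = 8*(-10) + (-5*(-4)*0 + 5)**2*(-74) = -80 + (20*0 + 5)**2*(-74) = -80 + (0 + 5)**2*(-74) = -80 + 5**2*(-74) = -80 + 25*(-74) = -80 - 1850 = -1930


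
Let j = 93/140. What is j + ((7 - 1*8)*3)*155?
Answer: -65007/140 ≈ -464.34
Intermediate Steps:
j = 93/140 (j = 93*(1/140) = 93/140 ≈ 0.66429)
j + ((7 - 1*8)*3)*155 = 93/140 + ((7 - 1*8)*3)*155 = 93/140 + ((7 - 8)*3)*155 = 93/140 - 1*3*155 = 93/140 - 3*155 = 93/140 - 465 = -65007/140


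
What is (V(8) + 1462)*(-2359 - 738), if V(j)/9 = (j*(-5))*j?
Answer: 4391546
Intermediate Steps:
V(j) = -45*j² (V(j) = 9*((j*(-5))*j) = 9*((-5*j)*j) = 9*(-5*j²) = -45*j²)
(V(8) + 1462)*(-2359 - 738) = (-45*8² + 1462)*(-2359 - 738) = (-45*64 + 1462)*(-3097) = (-2880 + 1462)*(-3097) = -1418*(-3097) = 4391546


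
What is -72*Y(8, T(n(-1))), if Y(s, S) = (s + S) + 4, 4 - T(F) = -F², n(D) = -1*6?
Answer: -3744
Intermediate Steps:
n(D) = -6
T(F) = 4 + F² (T(F) = 4 - (-1)*F² = 4 + F²)
Y(s, S) = 4 + S + s (Y(s, S) = (S + s) + 4 = 4 + S + s)
-72*Y(8, T(n(-1))) = -72*(4 + (4 + (-6)²) + 8) = -72*(4 + (4 + 36) + 8) = -72*(4 + 40 + 8) = -72*52 = -3744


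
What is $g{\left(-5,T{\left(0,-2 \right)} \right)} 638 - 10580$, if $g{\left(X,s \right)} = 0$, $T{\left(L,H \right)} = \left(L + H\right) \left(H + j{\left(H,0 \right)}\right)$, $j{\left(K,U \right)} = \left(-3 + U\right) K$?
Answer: $-10580$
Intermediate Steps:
$j{\left(K,U \right)} = K \left(-3 + U\right)$
$T{\left(L,H \right)} = - 2 H \left(H + L\right)$ ($T{\left(L,H \right)} = \left(L + H\right) \left(H + H \left(-3 + 0\right)\right) = \left(H + L\right) \left(H + H \left(-3\right)\right) = \left(H + L\right) \left(H - 3 H\right) = \left(H + L\right) \left(- 2 H\right) = - 2 H \left(H + L\right)$)
$g{\left(-5,T{\left(0,-2 \right)} \right)} 638 - 10580 = 0 \cdot 638 - 10580 = 0 - 10580 = -10580$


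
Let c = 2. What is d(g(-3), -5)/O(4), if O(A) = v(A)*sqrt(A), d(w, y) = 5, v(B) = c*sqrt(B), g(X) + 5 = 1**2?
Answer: 5/8 ≈ 0.62500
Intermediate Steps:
g(X) = -4 (g(X) = -5 + 1**2 = -5 + 1 = -4)
v(B) = 2*sqrt(B)
O(A) = 2*A (O(A) = (2*sqrt(A))*sqrt(A) = 2*A)
d(g(-3), -5)/O(4) = 5/((2*4)) = 5/8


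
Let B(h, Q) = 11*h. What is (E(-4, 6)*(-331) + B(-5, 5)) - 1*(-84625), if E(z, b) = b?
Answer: 82584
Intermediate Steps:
(E(-4, 6)*(-331) + B(-5, 5)) - 1*(-84625) = (6*(-331) + 11*(-5)) - 1*(-84625) = (-1986 - 55) + 84625 = -2041 + 84625 = 82584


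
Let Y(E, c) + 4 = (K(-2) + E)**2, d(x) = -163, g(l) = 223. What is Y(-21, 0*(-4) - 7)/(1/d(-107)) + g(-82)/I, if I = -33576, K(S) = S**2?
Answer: -1559773303/33576 ≈ -46455.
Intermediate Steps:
Y(E, c) = -4 + (4 + E)**2 (Y(E, c) = -4 + ((-2)**2 + E)**2 = -4 + (4 + E)**2)
Y(-21, 0*(-4) - 7)/(1/d(-107)) + g(-82)/I = (-4 + (4 - 21)**2)/(1/(-163)) + 223/(-33576) = (-4 + (-17)**2)/(-1/163) + 223*(-1/33576) = (-4 + 289)*(-163) - 223/33576 = 285*(-163) - 223/33576 = -46455 - 223/33576 = -1559773303/33576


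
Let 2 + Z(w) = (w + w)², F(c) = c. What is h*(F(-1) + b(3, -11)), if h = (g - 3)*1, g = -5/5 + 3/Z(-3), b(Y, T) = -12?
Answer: 1729/34 ≈ 50.853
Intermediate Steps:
Z(w) = -2 + 4*w² (Z(w) = -2 + (w + w)² = -2 + (2*w)² = -2 + 4*w²)
g = -31/34 (g = -5/5 + 3/(-2 + 4*(-3)²) = -5*⅕ + 3/(-2 + 4*9) = -1 + 3/(-2 + 36) = -1 + 3/34 = -31/34 ≈ -0.91177)
h = -133/34 (h = (-31/34 - 3)*1 = -133/34*1 = -133/34 ≈ -3.9118)
h*(F(-1) + b(3, -11)) = -133*(-1 - 12)/34 = -133/34*(-13) = 1729/34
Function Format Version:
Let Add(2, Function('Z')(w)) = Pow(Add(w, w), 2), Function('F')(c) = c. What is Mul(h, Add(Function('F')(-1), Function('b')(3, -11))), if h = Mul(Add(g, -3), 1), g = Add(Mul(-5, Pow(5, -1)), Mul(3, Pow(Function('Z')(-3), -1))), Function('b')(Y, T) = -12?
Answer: Rational(1729, 34) ≈ 50.853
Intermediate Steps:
Function('Z')(w) = Add(-2, Mul(4, Pow(w, 2))) (Function('Z')(w) = Add(-2, Pow(Add(w, w), 2)) = Add(-2, Pow(Mul(2, w), 2)) = Add(-2, Mul(4, Pow(w, 2))))
g = Rational(-31, 34) (g = Add(Mul(-5, Pow(5, -1)), Mul(3, Pow(Add(-2, Mul(4, Pow(-3, 2))), -1))) = Add(Mul(-5, Rational(1, 5)), Mul(3, Pow(Add(-2, Mul(4, 9)), -1))) = Add(-1, Mul(3, Pow(Add(-2, 36), -1))) = Add(-1, Mul(3, Pow(34, -1))) = Add(-1, Mul(3, Rational(1, 34))) = Add(-1, Rational(3, 34)) = Rational(-31, 34) ≈ -0.91177)
h = Rational(-133, 34) (h = Mul(Add(Rational(-31, 34), -3), 1) = Mul(Rational(-133, 34), 1) = Rational(-133, 34) ≈ -3.9118)
Mul(h, Add(Function('F')(-1), Function('b')(3, -11))) = Mul(Rational(-133, 34), Add(-1, -12)) = Mul(Rational(-133, 34), -13) = Rational(1729, 34)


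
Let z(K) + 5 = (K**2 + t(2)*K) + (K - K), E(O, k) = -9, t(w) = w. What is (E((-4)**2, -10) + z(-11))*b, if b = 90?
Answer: 7650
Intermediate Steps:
z(K) = -5 + K**2 + 2*K (z(K) = -5 + ((K**2 + 2*K) + (K - K)) = -5 + ((K**2 + 2*K) + 0) = -5 + (K**2 + 2*K) = -5 + K**2 + 2*K)
(E((-4)**2, -10) + z(-11))*b = (-9 + (-5 + (-11)**2 + 2*(-11)))*90 = (-9 + (-5 + 121 - 22))*90 = (-9 + 94)*90 = 85*90 = 7650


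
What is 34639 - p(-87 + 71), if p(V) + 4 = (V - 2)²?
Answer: 34319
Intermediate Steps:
p(V) = -4 + (-2 + V)² (p(V) = -4 + (V - 2)² = -4 + (-2 + V)²)
34639 - p(-87 + 71) = 34639 - (-87 + 71)*(-4 + (-87 + 71)) = 34639 - (-16)*(-4 - 16) = 34639 - (-16)*(-20) = 34639 - 1*320 = 34639 - 320 = 34319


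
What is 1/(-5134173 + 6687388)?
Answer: 1/1553215 ≈ 6.4383e-7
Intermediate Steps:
1/(-5134173 + 6687388) = 1/1553215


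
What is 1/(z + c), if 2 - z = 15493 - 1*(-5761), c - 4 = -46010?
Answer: -1/67258 ≈ -1.4868e-5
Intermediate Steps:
c = -46006 (c = 4 - 46010 = -46006)
z = -21252 (z = 2 - (15493 - 1*(-5761)) = 2 - (15493 + 5761) = 2 - 1*21254 = 2 - 21254 = -21252)
1/(z + c) = 1/(-21252 - 46006) = 1/(-67258) = -1/67258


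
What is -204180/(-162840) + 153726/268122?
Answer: 221605255/121280518 ≈ 1.8272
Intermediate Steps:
-204180/(-162840) + 153726/268122 = -204180*(-1/162840) + 153726*(1/268122) = 3403/2714 + 25621/44687 = 221605255/121280518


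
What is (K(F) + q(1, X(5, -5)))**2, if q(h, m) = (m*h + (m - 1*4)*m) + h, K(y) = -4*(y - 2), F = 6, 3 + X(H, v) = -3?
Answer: 1521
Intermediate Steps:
X(H, v) = -6 (X(H, v) = -3 - 3 = -6)
K(y) = 8 - 4*y (K(y) = -4*(-2 + y) = 8 - 4*y)
q(h, m) = h + h*m + m*(-4 + m) (q(h, m) = (h*m + (m - 4)*m) + h = (h*m + (-4 + m)*m) + h = (h*m + m*(-4 + m)) + h = h + h*m + m*(-4 + m))
(K(F) + q(1, X(5, -5)))**2 = ((8 - 4*6) + (1 + (-6)**2 - 4*(-6) + 1*(-6)))**2 = ((8 - 24) + (1 + 36 + 24 - 6))**2 = (-16 + 55)**2 = 39**2 = 1521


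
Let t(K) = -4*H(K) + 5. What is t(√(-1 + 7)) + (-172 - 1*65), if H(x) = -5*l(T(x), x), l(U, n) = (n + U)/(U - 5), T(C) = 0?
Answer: -232 - 4*√6 ≈ -241.80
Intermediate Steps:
l(U, n) = (U + n)/(-5 + U)
H(x) = x (H(x) = -5*(0 + x)/(-5 + 0) = -5*x/(-5) = -(-1)*x = x)
t(K) = 5 - 4*K (t(K) = -4*K + 5 = 5 - 4*K)
t(√(-1 + 7)) + (-172 - 1*65) = (5 - 4*√(-1 + 7)) + (-172 - 1*65) = (5 - 4*√6) + (-172 - 65) = (5 - 4*√6) - 237 = -232 - 4*√6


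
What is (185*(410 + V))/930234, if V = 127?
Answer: 33115/310078 ≈ 0.10680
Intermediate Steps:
(185*(410 + V))/930234 = (185*(410 + 127))/930234 = (185*537)*(1/930234) = 99345*(1/930234) = 33115/310078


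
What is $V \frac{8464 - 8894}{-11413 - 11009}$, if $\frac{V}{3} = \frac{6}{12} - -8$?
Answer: $\frac{3655}{7474} \approx 0.48903$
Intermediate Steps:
$V = \frac{51}{2}$ ($V = 3 \left(\frac{6}{12} - -8\right) = 3 \left(6 \cdot \frac{1}{12} + 8\right) = 3 \left(\frac{1}{2} + 8\right) = 3 \cdot \frac{17}{2} = \frac{51}{2} \approx 25.5$)
$V \frac{8464 - 8894}{-11413 - 11009} = \frac{51 \frac{8464 - 8894}{-11413 - 11009}}{2} = \frac{51 \left(- \frac{430}{-22422}\right)}{2} = \frac{51 \left(\left(-430\right) \left(- \frac{1}{22422}\right)\right)}{2} = \frac{51}{2} \cdot \frac{215}{11211} = \frac{3655}{7474}$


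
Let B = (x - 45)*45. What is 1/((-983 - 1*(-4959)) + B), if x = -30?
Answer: 1/601 ≈ 0.0016639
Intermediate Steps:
B = -3375 (B = (-30 - 45)*45 = -75*45 = -3375)
1/((-983 - 1*(-4959)) + B) = 1/((-983 - 1*(-4959)) - 3375) = 1/((-983 + 4959) - 3375) = 1/(3976 - 3375) = 1/601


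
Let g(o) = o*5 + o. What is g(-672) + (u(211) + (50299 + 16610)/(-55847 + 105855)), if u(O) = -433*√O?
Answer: -201565347/50008 - 433*√211 ≈ -10320.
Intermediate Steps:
g(o) = 6*o (g(o) = 5*o + o = 6*o)
g(-672) + (u(211) + (50299 + 16610)/(-55847 + 105855)) = 6*(-672) + (-433*√211 + (50299 + 16610)/(-55847 + 105855)) = -4032 + (-433*√211 + 66909/50008) = -4032 + (66909/50008 - 433*√211) = -201565347/50008 - 433*√211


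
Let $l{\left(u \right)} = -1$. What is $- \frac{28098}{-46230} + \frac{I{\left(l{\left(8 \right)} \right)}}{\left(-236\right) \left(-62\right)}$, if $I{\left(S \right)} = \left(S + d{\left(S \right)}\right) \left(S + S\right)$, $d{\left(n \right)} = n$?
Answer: $\frac{17138119}{28184890} \approx 0.60806$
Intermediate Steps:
$I{\left(S \right)} = 4 S^{2}$ ($I{\left(S \right)} = \left(S + S\right) \left(S + S\right) = 2 S 2 S = 4 S^{2}$)
$- \frac{28098}{-46230} + \frac{I{\left(l{\left(8 \right)} \right)}}{\left(-236\right) \left(-62\right)} = - \frac{28098}{-46230} + \frac{4 \left(-1\right)^{2}}{\left(-236\right) \left(-62\right)} = \left(-28098\right) \left(- \frac{1}{46230}\right) + \frac{4 \cdot 1}{14632} = \frac{4683}{7705} + 4 \cdot \frac{1}{14632} = \frac{4683}{7705} + \frac{1}{3658} = \frac{17138119}{28184890}$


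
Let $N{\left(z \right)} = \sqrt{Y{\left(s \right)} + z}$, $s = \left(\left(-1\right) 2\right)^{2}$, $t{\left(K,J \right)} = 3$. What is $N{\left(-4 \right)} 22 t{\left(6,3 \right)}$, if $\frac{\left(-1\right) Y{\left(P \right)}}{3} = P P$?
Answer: $132 i \sqrt{13} \approx 475.93 i$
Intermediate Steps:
$s = 4$ ($s = \left(-2\right)^{2} = 4$)
$Y{\left(P \right)} = - 3 P^{2}$ ($Y{\left(P \right)} = - 3 P P = - 3 P^{2}$)
$N{\left(z \right)} = \sqrt{-48 + z}$ ($N{\left(z \right)} = \sqrt{- 3 \cdot 4^{2} + z} = \sqrt{\left(-3\right) 16 + z} = \sqrt{-48 + z}$)
$N{\left(-4 \right)} 22 t{\left(6,3 \right)} = \sqrt{-48 - 4} \cdot 22 \cdot 3 = \sqrt{-52} \cdot 22 \cdot 3 = 2 i \sqrt{13} \cdot 22 \cdot 3 = 44 i \sqrt{13} \cdot 3 = 132 i \sqrt{13}$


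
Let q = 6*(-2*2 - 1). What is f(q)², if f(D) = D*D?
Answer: 810000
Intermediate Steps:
q = -30 (q = 6*(-4 - 1) = 6*(-5) = -30)
f(D) = D²
f(q)² = ((-30)²)² = 900² = 810000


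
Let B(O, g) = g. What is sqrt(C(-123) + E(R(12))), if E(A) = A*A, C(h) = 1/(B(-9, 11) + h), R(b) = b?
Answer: sqrt(112889)/28 ≈ 12.000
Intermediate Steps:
C(h) = 1/(11 + h)
E(A) = A**2
sqrt(C(-123) + E(R(12))) = sqrt(1/(11 - 123) + 12**2) = sqrt(1/(-112) + 144) = sqrt(-1/112 + 144) = sqrt(16127/112) = sqrt(112889)/28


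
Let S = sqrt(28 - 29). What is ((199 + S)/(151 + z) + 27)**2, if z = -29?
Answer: (3493 + I)**2/14884 ≈ 819.74 + 0.46936*I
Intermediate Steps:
S = I (S = sqrt(-1) = I ≈ 1.0*I)
((199 + S)/(151 + z) + 27)**2 = ((199 + I)/(151 - 29) + 27)**2 = ((199 + I)/122 + 27)**2 = ((199 + I)*(1/122) + 27)**2 = ((199/122 + I/122) + 27)**2 = (3493/122 + I/122)**2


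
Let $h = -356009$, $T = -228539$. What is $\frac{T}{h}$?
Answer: $\frac{228539}{356009} \approx 0.64195$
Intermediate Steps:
$\frac{T}{h} = - \frac{228539}{-356009} = \left(-228539\right) \left(- \frac{1}{356009}\right) = \frac{228539}{356009}$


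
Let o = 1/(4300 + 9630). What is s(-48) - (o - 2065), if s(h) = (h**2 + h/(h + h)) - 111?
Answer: 29660452/6965 ≈ 4258.5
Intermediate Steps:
o = 1/13930 ≈ 7.1788e-5
s(h) = -221/2 + h**2 (s(h) = (h**2 + h/((2*h))) - 111 = (h**2 + (1/(2*h))*h) - 111 = (h**2 + 1/2) - 111 = (1/2 + h**2) - 111 = -221/2 + h**2)
s(-48) - (o - 2065) = (-221/2 + (-48)**2) - (1/13930 - 2065) = (-221/2 + 2304) - 1*(-28765449/13930) = 4387/2 + 28765449/13930 = 29660452/6965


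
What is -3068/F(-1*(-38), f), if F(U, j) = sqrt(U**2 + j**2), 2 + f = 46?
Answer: -118*sqrt(5)/5 ≈ -52.771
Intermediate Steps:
f = 44 (f = -2 + 46 = 44)
-3068/F(-1*(-38), f) = -3068/sqrt((-1*(-38))**2 + 44**2) = -3068/sqrt(38**2 + 1936) = -3068/sqrt(1444 + 1936) = -3068*sqrt(5)/130 = -118*sqrt(5)/5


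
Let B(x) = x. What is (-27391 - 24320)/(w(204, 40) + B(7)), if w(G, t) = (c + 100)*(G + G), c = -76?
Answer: -51711/9799 ≈ -5.2772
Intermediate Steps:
w(G, t) = 48*G (w(G, t) = (-76 + 100)*(G + G) = 24*(2*G) = 48*G)
(-27391 - 24320)/(w(204, 40) + B(7)) = (-27391 - 24320)/(48*204 + 7) = -51711/(9792 + 7) = -51711/9799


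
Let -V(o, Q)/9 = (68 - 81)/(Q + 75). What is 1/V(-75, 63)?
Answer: 46/39 ≈ 1.1795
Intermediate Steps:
V(o, Q) = 117/(75 + Q) (V(o, Q) = -9*(68 - 81)/(Q + 75) = -(-117)/(75 + Q) = 117/(75 + Q))
1/V(-75, 63) = 1/(117/(75 + 63)) = 1/(117/138) = 1/(117*(1/138)) = 1/(39/46) = 46/39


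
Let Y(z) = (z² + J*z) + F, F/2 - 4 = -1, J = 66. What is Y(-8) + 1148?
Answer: 690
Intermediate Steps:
F = 6 (F = 8 + 2*(-1) = 8 - 2 = 6)
Y(z) = 6 + z² + 66*z (Y(z) = (z² + 66*z) + 6 = 6 + z² + 66*z)
Y(-8) + 1148 = (6 + (-8)² + 66*(-8)) + 1148 = (6 + 64 - 528) + 1148 = -458 + 1148 = 690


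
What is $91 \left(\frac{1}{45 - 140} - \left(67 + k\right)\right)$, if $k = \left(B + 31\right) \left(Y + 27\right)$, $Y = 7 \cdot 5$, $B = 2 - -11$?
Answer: $- \frac{24162866}{95} \approx -2.5435 \cdot 10^{5}$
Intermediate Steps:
$B = 13$ ($B = 2 + 11 = 13$)
$Y = 35$
$k = 2728$ ($k = \left(13 + 31\right) \left(35 + 27\right) = 44 \cdot 62 = 2728$)
$91 \left(\frac{1}{45 - 140} - \left(67 + k\right)\right) = 91 \left(\frac{1}{45 - 140} - 2795\right) = 91 \left(\frac{1}{-95} - 2795\right) = 91 \left(- \frac{1}{95} - 2795\right) = 91 \left(- \frac{265526}{95}\right) = - \frac{24162866}{95}$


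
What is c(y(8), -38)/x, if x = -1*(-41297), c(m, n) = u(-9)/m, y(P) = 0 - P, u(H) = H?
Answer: 9/330376 ≈ 2.7242e-5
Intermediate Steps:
y(P) = -P
c(m, n) = -9/m
x = 41297
c(y(8), -38)/x = -9/((-1*8))/41297 = -9/(-8)*(1/41297) = -9*(-⅛)*(1/41297) = (9/8)*(1/41297) = 9/330376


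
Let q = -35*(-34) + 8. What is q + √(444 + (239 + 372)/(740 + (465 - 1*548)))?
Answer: 1198 + √21339287/219 ≈ 1219.1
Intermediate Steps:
q = 1198 (q = 1190 + 8 = 1198)
q + √(444 + (239 + 372)/(740 + (465 - 1*548))) = 1198 + √(444 + (239 + 372)/(740 + (465 - 1*548))) = 1198 + √(444 + 611/(740 + (465 - 548))) = 1198 + √(444 + 611/(740 - 83)) = 1198 + √(444 + 611/657) = 1198 + √(292319/657) = 1198 + √21339287/219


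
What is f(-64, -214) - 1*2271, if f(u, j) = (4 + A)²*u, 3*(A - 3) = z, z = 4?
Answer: -60439/9 ≈ -6715.4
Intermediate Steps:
A = 13/3 (A = 3 + (⅓)*4 = 3 + 4/3 = 13/3 ≈ 4.3333)
f(u, j) = 625*u/9 (f(u, j) = (4 + 13/3)²*u = (25/3)²*u = 625*u/9)
f(-64, -214) - 1*2271 = (625/9)*(-64) - 1*2271 = -40000/9 - 2271 = -60439/9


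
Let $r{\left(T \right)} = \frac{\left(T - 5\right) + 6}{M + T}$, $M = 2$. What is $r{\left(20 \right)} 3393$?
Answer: $\frac{71253}{22} \approx 3238.8$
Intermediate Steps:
$r{\left(T \right)} = \frac{1 + T}{2 + T}$ ($r{\left(T \right)} = \frac{\left(T - 5\right) + 6}{2 + T} = \frac{\left(-5 + T\right) + 6}{2 + T} = \frac{1 + T}{2 + T}$)
$r{\left(20 \right)} 3393 = \frac{1 + 20}{2 + 20} \cdot 3393 = \frac{1}{22} \cdot 21 \cdot 3393 = \frac{21}{22} \cdot 3393 = \frac{71253}{22}$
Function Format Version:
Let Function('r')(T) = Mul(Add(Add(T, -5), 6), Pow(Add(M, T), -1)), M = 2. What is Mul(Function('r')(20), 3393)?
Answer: Rational(71253, 22) ≈ 3238.8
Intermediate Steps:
Function('r')(T) = Mul(Pow(Add(2, T), -1), Add(1, T)) (Function('r')(T) = Mul(Add(Add(T, -5), 6), Pow(Add(2, T), -1)) = Mul(Add(Add(-5, T), 6), Pow(Add(2, T), -1)) = Mul(Add(1, T), Pow(Add(2, T), -1)) = Mul(Pow(Add(2, T), -1), Add(1, T)))
Mul(Function('r')(20), 3393) = Mul(Mul(Pow(Add(2, 20), -1), Add(1, 20)), 3393) = Mul(Mul(Pow(22, -1), 21), 3393) = Mul(Mul(Rational(1, 22), 21), 3393) = Mul(Rational(21, 22), 3393) = Rational(71253, 22)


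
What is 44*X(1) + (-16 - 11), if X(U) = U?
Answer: 17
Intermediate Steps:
44*X(1) + (-16 - 11) = 44*1 + (-16 - 11) = 44 - 27 = 17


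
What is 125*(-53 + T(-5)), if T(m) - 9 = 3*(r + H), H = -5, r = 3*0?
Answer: -7375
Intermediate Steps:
r = 0
T(m) = -6 (T(m) = 9 + 3*(0 - 5) = 9 + 3*(-5) = 9 - 15 = -6)
125*(-53 + T(-5)) = 125*(-53 - 6) = 125*(-59) = -7375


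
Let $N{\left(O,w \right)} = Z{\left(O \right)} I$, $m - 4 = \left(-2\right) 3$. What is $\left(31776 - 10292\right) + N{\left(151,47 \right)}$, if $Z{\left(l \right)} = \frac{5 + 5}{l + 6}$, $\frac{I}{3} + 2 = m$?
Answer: $\frac{3372868}{157} \approx 21483.0$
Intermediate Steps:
$m = -2$ ($m = 4 - 6 = -2$)
$I = -12$ ($I = -6 + 3 \left(-2\right) = -6 - 6 = -12$)
$Z{\left(l \right)} = \frac{10}{6 + l}$
$N{\left(O,w \right)} = - \frac{120}{6 + O}$ ($N{\left(O,w \right)} = \frac{10}{6 + O} \left(-12\right) = - \frac{120}{6 + O}$)
$\left(31776 - 10292\right) + N{\left(151,47 \right)} = \left(31776 - 10292\right) - \frac{120}{6 + 151} = 21484 - \frac{120}{157} = \frac{3372868}{157}$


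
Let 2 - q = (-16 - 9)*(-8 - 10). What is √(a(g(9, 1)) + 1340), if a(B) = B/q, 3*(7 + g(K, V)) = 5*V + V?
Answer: 5*√168091/56 ≈ 36.606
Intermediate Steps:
g(K, V) = -7 + 2*V (g(K, V) = -7 + (5*V + V)/3 = -7 + (6*V)/3 = -7 + 2*V)
q = -448 (q = 2 - (-16 - 9)*(-8 - 10) = 2 - (-25)*(-18) = 2 - 1*450 = 2 - 450 = -448)
a(B) = -B/448 (a(B) = B/(-448) = B*(-1/448) = -B/448)
√(a(g(9, 1)) + 1340) = √(-(-7 + 2*1)/448 + 1340) = √(-(-7 + 2)/448 + 1340) = √(-1/448*(-5) + 1340) = √(5/448 + 1340) = √(600325/448) = 5*√168091/56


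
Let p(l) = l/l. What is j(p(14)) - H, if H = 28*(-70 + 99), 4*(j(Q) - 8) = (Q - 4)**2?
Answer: -3207/4 ≈ -801.75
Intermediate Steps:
p(l) = 1
j(Q) = 8 + (-4 + Q)**2/4 (j(Q) = 8 + (Q - 4)**2/4 = 8 + (-4 + Q)**2/4)
H = 812 (H = 28*29 = 812)
j(p(14)) - H = (8 + (-4 + 1)**2/4) - 1*812 = (8 + (1/4)*(-3)**2) - 812 = (8 + (1/4)*9) - 812 = (8 + 9/4) - 812 = 41/4 - 812 = -3207/4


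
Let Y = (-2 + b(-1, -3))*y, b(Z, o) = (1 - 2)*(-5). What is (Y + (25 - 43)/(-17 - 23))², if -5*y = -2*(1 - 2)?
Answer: 9/16 ≈ 0.56250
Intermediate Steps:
b(Z, o) = 5 (b(Z, o) = -1*(-5) = 5)
y = -⅖ (y = -(-2)*(1 - 2)/5 = -(-2)*(-1)/5 = -⅕*2 = -⅖ ≈ -0.40000)
Y = -6/5 (Y = (-2 + 5)*(-⅖) = 3*(-⅖) = -6/5 ≈ -1.2000)
(Y + (25 - 43)/(-17 - 23))² = (-6/5 + (25 - 43)/(-17 - 23))² = (-6/5 - 18/(-40))² = (-6/5 - 18*(-1/40))² = (-6/5 + 9/20)² = (-¾)² = 9/16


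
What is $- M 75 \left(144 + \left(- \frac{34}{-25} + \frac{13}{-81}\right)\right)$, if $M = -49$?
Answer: $\frac{14407421}{27} \approx 5.3361 \cdot 10^{5}$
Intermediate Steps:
$- M 75 \left(144 + \left(- \frac{34}{-25} + \frac{13}{-81}\right)\right) = - \left(-49\right) 75 \left(144 + \left(- \frac{34}{-25} + \frac{13}{-81}\right)\right) = - \left(-49\right) 75 \left(144 + \left(\left(-34\right) \left(- \frac{1}{25}\right) + 13 \left(- \frac{1}{81}\right)\right)\right) = - \left(-49\right) 75 \left(144 + \left(\frac{34}{25} - \frac{13}{81}\right)\right) = - \left(-49\right) 75 \left(144 + \frac{2429}{2025}\right) = - \left(-49\right) 75 \cdot \frac{294029}{2025} = - \frac{\left(-49\right) 294029}{27} = \left(-1\right) \left(- \frac{14407421}{27}\right) = \frac{14407421}{27}$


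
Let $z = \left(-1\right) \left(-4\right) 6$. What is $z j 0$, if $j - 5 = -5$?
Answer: $0$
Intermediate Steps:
$z = 24$ ($z = 4 \cdot 6 = 24$)
$j = 0$ ($j = 5 - 5 = 0$)
$z j 0 = 24 \cdot 0 \cdot 0 = 24 \cdot 0 = 0$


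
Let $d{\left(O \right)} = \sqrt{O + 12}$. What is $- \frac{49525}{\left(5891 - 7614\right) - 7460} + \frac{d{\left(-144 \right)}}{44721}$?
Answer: $\frac{49525}{9183} + \frac{2 i \sqrt{33}}{44721} \approx 5.3931 + 0.00025691 i$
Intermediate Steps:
$d{\left(O \right)} = \sqrt{12 + O}$
$- \frac{49525}{\left(5891 - 7614\right) - 7460} + \frac{d{\left(-144 \right)}}{44721} = - \frac{49525}{\left(5891 - 7614\right) - 7460} + \frac{\sqrt{12 - 144}}{44721} = - \frac{49525}{-1723 - 7460} + \sqrt{-132} \cdot \frac{1}{44721} = - \frac{49525}{-9183} + 2 i \sqrt{33} \cdot \frac{1}{44721} = \left(-49525\right) \left(- \frac{1}{9183}\right) + \frac{2 i \sqrt{33}}{44721} = \frac{49525}{9183} + \frac{2 i \sqrt{33}}{44721}$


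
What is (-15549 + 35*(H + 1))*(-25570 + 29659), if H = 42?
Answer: -57425916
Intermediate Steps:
(-15549 + 35*(H + 1))*(-25570 + 29659) = (-15549 + 35*(42 + 1))*(-25570 + 29659) = (-15549 + 35*43)*4089 = (-15549 + 1505)*4089 = -14044*4089 = -57425916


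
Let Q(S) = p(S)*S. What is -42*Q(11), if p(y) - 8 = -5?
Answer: -1386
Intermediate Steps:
p(y) = 3 (p(y) = 8 - 5 = 3)
Q(S) = 3*S
-42*Q(11) = -126*11 = -42*33 = -1386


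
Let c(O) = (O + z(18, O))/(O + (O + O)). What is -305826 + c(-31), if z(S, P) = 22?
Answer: -9480603/31 ≈ -3.0583e+5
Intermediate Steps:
c(O) = (22 + O)/(3*O) (c(O) = (O + 22)/(O + (O + O)) = (22 + O)/(O + 2*O) = (22 + O)/((3*O)) = (22 + O)*(1/(3*O)) = (22 + O)/(3*O))
-305826 + c(-31) = -305826 + (⅓)*(22 - 31)/(-31) = -305826 + (⅓)*(-1/31)*(-9) = -305826 + 3/31 = -9480603/31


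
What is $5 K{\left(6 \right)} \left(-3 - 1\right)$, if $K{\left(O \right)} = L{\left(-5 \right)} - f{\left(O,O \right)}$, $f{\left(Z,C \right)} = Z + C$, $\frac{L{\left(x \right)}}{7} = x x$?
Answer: $-3260$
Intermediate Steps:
$L{\left(x \right)} = 7 x^{2}$ ($L{\left(x \right)} = 7 x x = 7 x^{2}$)
$f{\left(Z,C \right)} = C + Z$
$K{\left(O \right)} = 175 - 2 O$ ($K{\left(O \right)} = 7 \left(-5\right)^{2} - \left(O + O\right) = 7 \cdot 25 - 2 O = 175 - 2 O$)
$5 K{\left(6 \right)} \left(-3 - 1\right) = 5 \left(175 - 12\right) \left(-3 - 1\right) = 5 \cdot 163 \left(-4\right) = 815 \left(-4\right) = -3260$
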